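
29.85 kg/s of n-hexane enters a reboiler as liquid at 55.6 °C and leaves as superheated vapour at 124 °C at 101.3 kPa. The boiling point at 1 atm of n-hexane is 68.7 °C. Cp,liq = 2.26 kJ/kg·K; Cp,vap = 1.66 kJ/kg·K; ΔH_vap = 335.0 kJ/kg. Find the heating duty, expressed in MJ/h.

Q = 49000 MJ/h

liquid 55.6→68.7 °C: 29.606 kJ/kg
vaporisation at 68.7 °C: 335 kJ/kg
vapour 68.7→124 °C: 91.798 kJ/kg
Δh = 29.606 + 335 + 91.798 = 456.4 kJ/kg
Q = ṁ·Δh = 29.85 kg/s × 456.4 kJ/kg = 13624 kJ/s
|Q| = 13624 kW = 49045 MJ/h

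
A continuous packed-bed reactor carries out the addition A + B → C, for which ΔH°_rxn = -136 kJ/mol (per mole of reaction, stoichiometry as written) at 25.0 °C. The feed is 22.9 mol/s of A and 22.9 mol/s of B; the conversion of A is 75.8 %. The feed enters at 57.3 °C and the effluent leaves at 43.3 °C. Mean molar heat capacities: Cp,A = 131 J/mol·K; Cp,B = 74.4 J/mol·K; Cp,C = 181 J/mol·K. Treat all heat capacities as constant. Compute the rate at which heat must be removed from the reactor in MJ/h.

Q_out = 8760 MJ/h

Extent of reaction ξ = 0.758 × 22.9 = 17.358 mol/s
Reaction term: ξ·ΔH°_rxn = 17.358 × -136 = -2360.7 kJ/s
Sensible, feed 57.3→25 °C: -151.93 kJ/s
Outlet flows (mol/s): A 5.5418, B 5.5418, C 17.358
Sensible, products 25→43.3 °C: 78.326 kJ/s
Q = ΔH = -2434.3 kJ/s = -2434.3 kW
Heat removed = 8763.5 MJ/h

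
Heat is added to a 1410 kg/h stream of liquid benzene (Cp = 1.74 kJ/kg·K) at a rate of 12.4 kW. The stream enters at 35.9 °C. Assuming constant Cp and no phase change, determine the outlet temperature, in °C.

T_out = 54.1 °C

Q = 12.4 kW = 44640 kJ/h
ΔT = Q/(ṁ·Cp) = 44640/(1410×1.74) = 18.195 K
T_out = 35.9 + 18.195 = 54.095 °C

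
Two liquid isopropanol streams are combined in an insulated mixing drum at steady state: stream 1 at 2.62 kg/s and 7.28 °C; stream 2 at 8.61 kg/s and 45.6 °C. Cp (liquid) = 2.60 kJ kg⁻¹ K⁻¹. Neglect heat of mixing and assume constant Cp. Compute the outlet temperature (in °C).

No heat crosses the boundary, so H_out = H_in.
T_out = Σ ṁᵢCp,ᵢTᵢ / Σ ṁᵢCp,ᵢ
      = 1070.4 / 29.198 = 36.66 °C

T_out = 36.7 °C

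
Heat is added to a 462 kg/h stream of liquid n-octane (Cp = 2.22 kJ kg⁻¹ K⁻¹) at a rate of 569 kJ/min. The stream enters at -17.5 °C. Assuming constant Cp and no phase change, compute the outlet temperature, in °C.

T_out = 15.8 °C

Q = 569 kJ/min = 34140 kJ/h
ΔT = Q/(ṁ·Cp) = 34140/(462×2.22) = 33.287 K
T_out = -17.5 + 33.287 = 15.787 °C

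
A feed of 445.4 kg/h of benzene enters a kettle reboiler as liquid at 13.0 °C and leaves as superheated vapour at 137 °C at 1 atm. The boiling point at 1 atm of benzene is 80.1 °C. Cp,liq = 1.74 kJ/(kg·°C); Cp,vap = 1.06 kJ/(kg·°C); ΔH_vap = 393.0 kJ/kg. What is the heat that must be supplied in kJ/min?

Q = 4230 kJ/min

liquid 13.0→80.1 °C: 116.75 kJ/kg
vaporisation at 80.1 °C: 393 kJ/kg
vapour 80.1→137 °C: 60.314 kJ/kg
Δh = 116.75 + 393 + 60.314 = 570.07 kJ/kg
Q = ṁ·Δh = 445.4 kg/h × 570.07 kJ/kg = 253910 kJ/h
|Q| = 70.53 kW = 4231.8 kJ/min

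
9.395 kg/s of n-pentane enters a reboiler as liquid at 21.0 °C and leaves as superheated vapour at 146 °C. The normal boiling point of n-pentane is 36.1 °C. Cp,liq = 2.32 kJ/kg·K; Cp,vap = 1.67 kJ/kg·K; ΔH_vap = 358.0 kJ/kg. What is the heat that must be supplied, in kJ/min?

Q = 325000 kJ/min

liquid 21.0→36.1 °C: 35.032 kJ/kg
vaporisation at 36.1 °C: 358 kJ/kg
vapour 36.1→146 °C: 183.53 kJ/kg
Δh = 35.032 + 358 + 183.53 = 576.57 kJ/kg
Q = ṁ·Δh = 9.395 kg/s × 576.57 kJ/kg = 5416.8 kJ/s
|Q| = 5416.8 kW = 325010 kJ/min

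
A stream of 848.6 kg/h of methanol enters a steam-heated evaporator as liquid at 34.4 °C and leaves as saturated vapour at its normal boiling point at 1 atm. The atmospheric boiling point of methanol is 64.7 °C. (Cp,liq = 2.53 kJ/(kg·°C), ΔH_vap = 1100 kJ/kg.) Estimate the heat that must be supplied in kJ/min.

liquid 34.4→64.7 °C: 76.659 kJ/kg
vaporisation at 64.7 °C: 1100 kJ/kg
Δh = 76.659 + 1100 = 1176.7 kJ/kg
Q = ṁ·Δh = 848.6 kg/h × 1176.7 kJ/kg = 998510 kJ/h
|Q| = 277.36 kW = 16642 kJ/min

Q = 16600 kJ/min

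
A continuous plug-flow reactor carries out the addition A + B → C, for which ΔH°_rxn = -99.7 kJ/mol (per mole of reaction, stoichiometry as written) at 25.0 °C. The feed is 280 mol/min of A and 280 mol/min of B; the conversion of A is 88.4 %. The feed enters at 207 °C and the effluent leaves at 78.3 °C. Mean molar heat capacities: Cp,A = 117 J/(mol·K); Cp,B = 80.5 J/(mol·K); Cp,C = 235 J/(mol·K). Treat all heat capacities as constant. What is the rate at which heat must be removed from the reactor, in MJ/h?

Extent of reaction ξ = 0.884 × 280 = 247.52 mol/min
Reaction term: ξ·ΔH°_rxn = 247.52 × -99.7 = -24678 kJ/min
Sensible, feed 207→25 °C: -10065 kJ/min
Outlet flows (mol/min): A 32.48, B 32.48, C 247.52
Sensible, products 25→78.3 °C: 3442.2 kJ/min
Q = ΔH = -31300 kJ/min = -521.67 kW
Heat removed = 1878 MJ/h

Q_out = 1880 MJ/h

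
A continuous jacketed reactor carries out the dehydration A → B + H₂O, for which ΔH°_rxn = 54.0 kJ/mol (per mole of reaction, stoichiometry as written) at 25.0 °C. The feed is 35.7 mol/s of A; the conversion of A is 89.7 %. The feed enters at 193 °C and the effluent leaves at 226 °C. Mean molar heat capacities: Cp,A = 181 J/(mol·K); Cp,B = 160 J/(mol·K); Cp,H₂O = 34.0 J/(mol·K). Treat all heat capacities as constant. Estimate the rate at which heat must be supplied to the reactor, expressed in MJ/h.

Extent of reaction ξ = 0.897 × 35.7 = 32.023 mol/s
Reaction term: ξ·ΔH°_rxn = 32.023 × 54.0 = 1729.2 kJ/s
Sensible, feed 193→25 °C: -1085.6 kJ/s
Outlet flows (mol/s): A 3.6771, B 32.023, H₂O 32.023
Sensible, products 25→226 °C: 1382.5 kJ/s
Q = ΔH = 2026.1 kJ/s = 2026.1 kW
Heat supplied = 7294.1 MJ/h

Q_in = 7290 MJ/h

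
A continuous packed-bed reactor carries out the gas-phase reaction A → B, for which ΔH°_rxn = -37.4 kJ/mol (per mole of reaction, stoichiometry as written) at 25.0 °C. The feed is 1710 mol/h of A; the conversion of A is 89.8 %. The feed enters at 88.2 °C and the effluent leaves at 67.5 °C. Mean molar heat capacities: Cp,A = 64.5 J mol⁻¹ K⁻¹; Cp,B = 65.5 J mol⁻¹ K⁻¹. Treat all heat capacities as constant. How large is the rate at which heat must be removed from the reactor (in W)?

Extent of reaction ξ = 0.898 × 1710 = 1535.6 mol/h
Reaction term: ξ·ΔH°_rxn = 1535.6 × -37.4 = -57431 kJ/h
Sensible, feed 88.2→25 °C: -6970.6 kJ/h
Outlet flows (mol/h): A 174.42, B 1535.6
Sensible, products 25→67.5 °C: 4752.8 kJ/h
Q = ΔH = -59649 kJ/h = -16.569 kW
Heat removed = 16569 W

Q_out = 16600 W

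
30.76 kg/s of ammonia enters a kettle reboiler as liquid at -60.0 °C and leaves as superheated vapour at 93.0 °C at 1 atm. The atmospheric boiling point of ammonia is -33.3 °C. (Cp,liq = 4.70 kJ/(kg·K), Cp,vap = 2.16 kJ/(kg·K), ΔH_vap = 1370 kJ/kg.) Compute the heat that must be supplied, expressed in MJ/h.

liquid -60.0→-33.3 °C: 125.49 kJ/kg
vaporisation at -33.3 °C: 1370 kJ/kg
vapour -33.3→93.0 °C: 272.81 kJ/kg
Δh = 125.49 + 1370 + 272.81 = 1768.3 kJ/kg
Q = ṁ·Δh = 30.76 kg/s × 1768.3 kJ/kg = 54393 kJ/s
|Q| = 54393 kW = 195810 MJ/h

Q = 196000 MJ/h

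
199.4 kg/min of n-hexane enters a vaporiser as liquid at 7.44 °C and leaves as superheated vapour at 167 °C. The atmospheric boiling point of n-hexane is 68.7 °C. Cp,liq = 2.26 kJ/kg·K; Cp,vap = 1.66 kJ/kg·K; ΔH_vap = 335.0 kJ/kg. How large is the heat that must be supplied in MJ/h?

Q = 7620 MJ/h

liquid 7.44→68.7 °C: 138.45 kJ/kg
vaporisation at 68.7 °C: 335 kJ/kg
vapour 68.7→167 °C: 163.18 kJ/kg
Δh = 138.45 + 335 + 163.18 = 636.63 kJ/kg
Q = ṁ·Δh = 199.4 kg/min × 636.63 kJ/kg = 126940 kJ/min
|Q| = 2115.7 kW = 7616.6 MJ/h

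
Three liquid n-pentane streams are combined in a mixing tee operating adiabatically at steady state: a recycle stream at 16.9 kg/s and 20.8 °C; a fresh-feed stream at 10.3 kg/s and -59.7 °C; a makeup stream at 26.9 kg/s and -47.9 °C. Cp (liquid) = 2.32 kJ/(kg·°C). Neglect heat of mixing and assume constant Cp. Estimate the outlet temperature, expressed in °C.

Adiabatic, steady state ⇒ Σ ṁᵢCp,ᵢ(T_out − Tᵢ) = 0
T_out = Σ ṁᵢCp,ᵢTᵢ / Σ ṁᵢCp,ᵢ
      = -3600.4 / 125.51 = -28.686 °C

T_out = -28.7 °C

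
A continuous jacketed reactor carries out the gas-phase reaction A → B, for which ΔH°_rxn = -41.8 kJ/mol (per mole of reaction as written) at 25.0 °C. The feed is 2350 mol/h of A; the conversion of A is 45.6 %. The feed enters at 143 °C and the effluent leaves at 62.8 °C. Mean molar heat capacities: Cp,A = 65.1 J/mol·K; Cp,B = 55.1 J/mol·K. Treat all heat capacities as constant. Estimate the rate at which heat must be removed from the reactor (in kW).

Extent of reaction ξ = 0.456 × 2350 = 1071.6 mol/h
Reaction term: ξ·ΔH°_rxn = 1071.6 × -41.8 = -44793 kJ/h
Sensible, feed 143→25 °C: -18052 kJ/h
Outlet flows (mol/h): A 1278.4, B 1071.6
Sensible, products 25→62.8 °C: 5377.8 kJ/h
Q = ΔH = -57467 kJ/h = -15.963 kW
Heat removed = 15.963 kW

Q_out = 16.0 kW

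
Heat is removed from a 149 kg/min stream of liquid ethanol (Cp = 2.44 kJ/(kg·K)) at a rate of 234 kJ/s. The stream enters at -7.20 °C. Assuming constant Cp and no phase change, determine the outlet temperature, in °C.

T_out = -45.8 °C

Q = 234 kJ/s = 14040 kJ/min
ΔT = Q/(ṁ·Cp) = 14040/(149×2.44) = 38.618 K
T_out = -7.20 − 38.618 = -45.818 °C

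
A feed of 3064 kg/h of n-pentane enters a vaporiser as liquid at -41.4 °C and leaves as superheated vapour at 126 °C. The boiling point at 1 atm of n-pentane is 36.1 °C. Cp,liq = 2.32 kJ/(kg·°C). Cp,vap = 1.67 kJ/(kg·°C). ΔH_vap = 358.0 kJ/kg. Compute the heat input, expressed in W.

Q = 586000 W

liquid -41.4→36.1 °C: 179.8 kJ/kg
vaporisation at 36.1 °C: 358 kJ/kg
vapour 36.1→126 °C: 150.13 kJ/kg
Δh = 179.8 + 358 + 150.13 = 687.93 kJ/kg
Q = ṁ·Δh = 3064 kg/h × 687.93 kJ/kg = 2.1078e+06 kJ/h
|Q| = 585.51 kW = 585510 W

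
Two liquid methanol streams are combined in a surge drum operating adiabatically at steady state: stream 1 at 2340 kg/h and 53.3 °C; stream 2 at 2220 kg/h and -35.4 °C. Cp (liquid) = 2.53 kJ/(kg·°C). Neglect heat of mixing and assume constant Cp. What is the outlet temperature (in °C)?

T_out = 10.1 °C

Adiabatic, steady state ⇒ Σ ṁᵢCp,ᵢ(T_out − Tᵢ) = 0
T_out = Σ ṁᵢCp,ᵢTᵢ / Σ ṁᵢCp,ᵢ
      = 116720 / 11537 = 10.117 °C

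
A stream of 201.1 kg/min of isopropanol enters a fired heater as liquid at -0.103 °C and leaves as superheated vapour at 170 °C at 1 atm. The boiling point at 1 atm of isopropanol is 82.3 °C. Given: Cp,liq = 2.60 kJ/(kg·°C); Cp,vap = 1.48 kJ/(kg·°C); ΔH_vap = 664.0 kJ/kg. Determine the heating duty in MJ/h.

Q = 12200 MJ/h

liquid -0.103→82.3 °C: 214.25 kJ/kg
vaporisation at 82.3 °C: 664 kJ/kg
vapour 82.3→170 °C: 129.8 kJ/kg
Δh = 214.25 + 664 + 129.8 = 1008 kJ/kg
Q = ṁ·Δh = 201.1 kg/min × 1008 kJ/kg = 202720 kJ/min
|Q| = 3378.6 kW = 12163 MJ/h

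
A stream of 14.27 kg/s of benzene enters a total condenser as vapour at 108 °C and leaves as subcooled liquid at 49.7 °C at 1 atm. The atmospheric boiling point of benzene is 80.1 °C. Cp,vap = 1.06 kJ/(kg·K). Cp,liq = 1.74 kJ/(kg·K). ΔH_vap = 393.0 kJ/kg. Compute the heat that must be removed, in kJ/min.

vapour 108→80.1 °C: -29.574 kJ/kg
condensation at 80.1 °C: -393 kJ/kg
liquid 80.1→49.7 °C: -52.896 kJ/kg
Δh = -29.574 + -393 + -52.896 = -475.47 kJ/kg
Q = ṁ·Δh = 14.27 kg/s × -475.47 kJ/kg = -6785 kJ/s
|Q| = 6785 kW = 407100 kJ/min

Q_c = 407000 kJ/min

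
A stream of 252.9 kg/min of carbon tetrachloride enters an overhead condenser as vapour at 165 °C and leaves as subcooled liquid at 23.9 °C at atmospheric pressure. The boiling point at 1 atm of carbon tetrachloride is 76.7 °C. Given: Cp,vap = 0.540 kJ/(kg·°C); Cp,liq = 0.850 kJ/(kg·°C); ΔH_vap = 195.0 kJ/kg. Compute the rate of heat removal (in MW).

Q_c = 1.21 MW

vapour 165→76.7 °C: -47.682 kJ/kg
condensation at 76.7 °C: -195 kJ/kg
liquid 76.7→23.9 °C: -44.88 kJ/kg
Δh = -47.682 + -195 + -44.88 = -287.56 kJ/kg
Q = ṁ·Δh = 252.9 kg/min × -287.56 kJ/kg = -72724 kJ/min
|Q| = 1212.1 kW = 1.2121 MW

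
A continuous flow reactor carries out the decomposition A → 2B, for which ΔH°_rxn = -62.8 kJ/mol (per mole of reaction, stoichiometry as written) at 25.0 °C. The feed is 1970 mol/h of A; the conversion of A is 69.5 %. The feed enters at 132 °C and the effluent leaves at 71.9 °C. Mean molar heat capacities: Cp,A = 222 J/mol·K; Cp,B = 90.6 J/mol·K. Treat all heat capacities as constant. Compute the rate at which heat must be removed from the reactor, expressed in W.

Q_out = 31900 W

Extent of reaction ξ = 0.695 × 1970 = 1369.1 mol/h
Reaction term: ξ·ΔH°_rxn = 1369.1 × -62.8 = -85983 kJ/h
Sensible, feed 132→25 °C: -46795 kJ/h
Outlet flows (mol/h): A 600.85, B 2738.3
Sensible, products 25→71.9 °C: 17891 kJ/h
Q = ΔH = -114890 kJ/h = -31.913 kW
Heat removed = 31913 W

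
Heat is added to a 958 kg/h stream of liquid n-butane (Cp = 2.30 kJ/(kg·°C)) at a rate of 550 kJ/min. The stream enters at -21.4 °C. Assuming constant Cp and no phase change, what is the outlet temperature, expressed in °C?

T_out = -6.42 °C

Q = 550 kJ/min = 33000 kJ/h
ΔT = Q/(ṁ·Cp) = 33000/(958×2.30) = 14.977 K
T_out = -21.4 + 14.977 = -6.4231 °C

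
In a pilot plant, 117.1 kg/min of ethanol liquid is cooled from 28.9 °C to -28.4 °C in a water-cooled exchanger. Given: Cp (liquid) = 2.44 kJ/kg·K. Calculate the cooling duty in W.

Q = ṁ·Cp·ΔT = 117.1 × 2.44 × (-28.4 − 28.9) = -16372 kJ/min
Converting: 16372 / 60 s = 272.87 kW
Cooling duty = 272870 W

Q_c = 273000 W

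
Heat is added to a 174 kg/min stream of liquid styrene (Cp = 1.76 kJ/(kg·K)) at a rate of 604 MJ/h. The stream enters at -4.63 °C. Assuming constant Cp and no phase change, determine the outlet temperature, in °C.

Q = 604 MJ/h = 10067 kJ/min
ΔT = Q/(ṁ·Cp) = 10067/(174×1.76) = 32.872 K
T_out = -4.63 + 32.872 = 28.242 °C

T_out = 28.2 °C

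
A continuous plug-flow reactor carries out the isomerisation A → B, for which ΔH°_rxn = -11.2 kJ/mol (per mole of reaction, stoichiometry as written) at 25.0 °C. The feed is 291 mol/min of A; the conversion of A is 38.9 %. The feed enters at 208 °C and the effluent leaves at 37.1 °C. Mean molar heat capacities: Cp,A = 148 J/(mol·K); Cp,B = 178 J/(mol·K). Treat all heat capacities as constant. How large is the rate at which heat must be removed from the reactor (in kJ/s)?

Extent of reaction ξ = 0.389 × 291 = 113.2 mol/min
Reaction term: ξ·ΔH°_rxn = 113.2 × -11.2 = -1267.8 kJ/min
Sensible, feed 208→25 °C: -7881.4 kJ/min
Outlet flows (mol/min): A 177.8, B 113.2
Sensible, products 25→37.1 °C: 562.21 kJ/min
Q = ΔH = -8587.1 kJ/min = -143.12 kW
Heat removed = 143.12 kJ/s

Q_out = 143 kJ/s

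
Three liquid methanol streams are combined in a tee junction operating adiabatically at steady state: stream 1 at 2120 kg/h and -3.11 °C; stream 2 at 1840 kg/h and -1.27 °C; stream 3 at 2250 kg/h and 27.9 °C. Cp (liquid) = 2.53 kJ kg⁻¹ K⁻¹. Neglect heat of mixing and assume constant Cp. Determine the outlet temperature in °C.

Adiabatic, steady state ⇒ Σ ṁᵢCp,ᵢ(T_out − Tᵢ) = 0
Σ ṁᵢCp,ᵢTᵢ = 2120×2.53×-3.11 + 1840×2.53×-1.27 + 2250×2.53×27.9 = 136230
Σ ṁᵢCp,ᵢ = 2120×2.53 + 1840×2.53 + 2250×2.53 = 15711
T_out = 136230 / 15711 = 8.6707 °C

T_out = 8.67 °C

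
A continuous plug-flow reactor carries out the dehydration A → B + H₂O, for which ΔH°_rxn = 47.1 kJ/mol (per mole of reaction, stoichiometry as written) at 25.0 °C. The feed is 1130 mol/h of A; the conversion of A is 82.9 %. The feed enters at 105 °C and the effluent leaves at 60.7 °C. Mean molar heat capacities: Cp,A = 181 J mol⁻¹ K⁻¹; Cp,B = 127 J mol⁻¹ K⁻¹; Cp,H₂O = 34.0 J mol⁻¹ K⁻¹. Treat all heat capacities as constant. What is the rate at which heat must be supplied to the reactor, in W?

Extent of reaction ξ = 0.829 × 1130 = 936.77 mol/h
Reaction term: ξ·ΔH°_rxn = 936.77 × 47.1 = 44122 kJ/h
Sensible, feed 105→25 °C: -16362 kJ/h
Outlet flows (mol/h): A 193.23, B 936.77, H₂O 936.77
Sensible, products 25→60.7 °C: 6632.9 kJ/h
Q = ΔH = 34392 kJ/h = 9.5534 kW
Heat supplied = 9553.4 W

Q_in = 9550 W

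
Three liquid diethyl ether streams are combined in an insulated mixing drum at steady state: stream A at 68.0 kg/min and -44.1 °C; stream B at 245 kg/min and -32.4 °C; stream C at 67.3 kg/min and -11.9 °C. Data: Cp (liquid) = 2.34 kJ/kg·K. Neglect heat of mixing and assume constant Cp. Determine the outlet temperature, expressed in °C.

No heat crosses the boundary, so H_out = H_in.
T_out = Σ ṁᵢCp,ᵢTᵢ / Σ ṁᵢCp,ᵢ
      = -27466 / 889.9 = -30.864 °C

T_out = -30.9 °C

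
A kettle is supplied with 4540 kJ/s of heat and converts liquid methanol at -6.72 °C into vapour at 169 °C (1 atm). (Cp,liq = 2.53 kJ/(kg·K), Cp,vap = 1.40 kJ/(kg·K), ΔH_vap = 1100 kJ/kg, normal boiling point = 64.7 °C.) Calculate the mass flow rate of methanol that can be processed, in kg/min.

ṁ = 191 kg/min

Δh = 2.53×(64.7−-6.72) + 1100 + 1.40×(169−64.7) = 1426.7 kJ/kg
Q = 4540 kJ/s = 4540 kJ/s = 272400 kJ/min
ṁ = Q/Δh = 272400 / 1426.7 = 190.93 kg/min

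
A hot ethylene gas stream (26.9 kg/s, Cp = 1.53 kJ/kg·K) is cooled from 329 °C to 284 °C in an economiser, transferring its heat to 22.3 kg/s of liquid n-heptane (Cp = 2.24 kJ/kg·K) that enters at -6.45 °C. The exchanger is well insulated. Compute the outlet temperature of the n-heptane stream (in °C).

T_c,out = 30.6 °C

Heat released by hot stream: Q = 26.9 × 1.53 × (329 − 284) = 1852.1 kJ/s
Energy balance on cold side (adiabatic exchanger): Q = ṁ_c·Cp_c·(T_c,out − T_c,in)
T_c,out = -6.45 + 1852.1/(22.3 × 2.24) = 30.627 °C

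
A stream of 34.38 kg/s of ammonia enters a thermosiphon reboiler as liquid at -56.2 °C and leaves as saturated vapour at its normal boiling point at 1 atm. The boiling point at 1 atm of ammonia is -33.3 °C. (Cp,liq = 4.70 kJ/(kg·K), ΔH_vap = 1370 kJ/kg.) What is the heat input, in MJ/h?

liquid -56.2→-33.3 °C: 107.63 kJ/kg
vaporisation at -33.3 °C: 1370 kJ/kg
Δh = 107.63 + 1370 = 1477.6 kJ/kg
Q = ṁ·Δh = 34.38 kg/s × 1477.6 kJ/kg = 50801 kJ/s
|Q| = 50801 kW = 182880 MJ/h

Q = 183000 MJ/h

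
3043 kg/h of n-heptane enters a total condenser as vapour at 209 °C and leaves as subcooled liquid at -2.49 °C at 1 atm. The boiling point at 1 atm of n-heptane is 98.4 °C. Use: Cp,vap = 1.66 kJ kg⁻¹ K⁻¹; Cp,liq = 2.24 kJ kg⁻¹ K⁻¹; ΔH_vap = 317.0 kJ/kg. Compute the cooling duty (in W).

Q_c = 614000 W

vapour 209→98.4 °C: -183.6 kJ/kg
condensation at 98.4 °C: -317 kJ/kg
liquid 98.4→-2.49 °C: -225.99 kJ/kg
Δh = -183.6 + -317 + -225.99 = -726.59 kJ/kg
Q = ṁ·Δh = 3043 kg/h × -726.59 kJ/kg = -2.211e+06 kJ/h
|Q| = 614.17 kW = 614170 W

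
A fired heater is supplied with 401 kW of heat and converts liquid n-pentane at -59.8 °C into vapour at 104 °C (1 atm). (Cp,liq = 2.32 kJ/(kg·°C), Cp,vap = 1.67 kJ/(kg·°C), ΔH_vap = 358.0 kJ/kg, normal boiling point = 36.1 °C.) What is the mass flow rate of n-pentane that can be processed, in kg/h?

ṁ = 2080 kg/h

Δh = 2.32×(36.1−-59.8) + 358.0 + 1.67×(104−36.1) = 693.88 kJ/kg
Q = 401 kW = 401 kJ/s = 1.4436e+06 kJ/h
ṁ = Q/Δh = 1.4436e+06 / 693.88 = 2080.5 kg/h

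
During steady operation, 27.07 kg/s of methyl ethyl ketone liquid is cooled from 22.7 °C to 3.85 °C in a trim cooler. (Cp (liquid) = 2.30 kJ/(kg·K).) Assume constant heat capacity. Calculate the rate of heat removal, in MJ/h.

Q = ṁ·Cp·ΔT = 27.07 × 2.30 × (3.85 − 22.7) = -1173.6 kJ/s
Cooling duty = 4225 MJ/h

Q_c = 4230 MJ/h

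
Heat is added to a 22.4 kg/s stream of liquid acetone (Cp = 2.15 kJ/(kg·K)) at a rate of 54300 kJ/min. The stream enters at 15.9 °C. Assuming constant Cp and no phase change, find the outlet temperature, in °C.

Q = 54300 kJ/min = 905 kJ/s
ΔT = Q/(ṁ·Cp) = 905/(22.4×2.15) = 18.792 K
T_out = 15.9 + 18.792 = 34.692 °C

T_out = 34.7 °C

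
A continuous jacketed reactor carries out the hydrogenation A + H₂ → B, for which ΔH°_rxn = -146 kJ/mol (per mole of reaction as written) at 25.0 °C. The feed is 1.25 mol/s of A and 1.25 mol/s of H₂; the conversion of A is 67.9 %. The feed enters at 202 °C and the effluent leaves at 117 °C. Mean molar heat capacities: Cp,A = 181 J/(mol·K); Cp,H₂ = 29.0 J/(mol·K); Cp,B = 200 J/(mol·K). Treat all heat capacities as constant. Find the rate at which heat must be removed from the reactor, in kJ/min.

Q_out = 8820 kJ/min

Extent of reaction ξ = 0.679 × 1.25 = 0.84875 mol/s
Reaction term: ξ·ΔH°_rxn = 0.84875 × -146 = -123.92 kJ/s
Sensible, feed 202→25 °C: -46.462 kJ/s
Outlet flows (mol/s): A 0.40125, H₂ 0.40125, B 0.84875
Sensible, products 25→117 °C: 23.369 kJ/s
Q = ΔH = -147.01 kJ/s = -147.01 kW
Heat removed = 8820.7 kJ/min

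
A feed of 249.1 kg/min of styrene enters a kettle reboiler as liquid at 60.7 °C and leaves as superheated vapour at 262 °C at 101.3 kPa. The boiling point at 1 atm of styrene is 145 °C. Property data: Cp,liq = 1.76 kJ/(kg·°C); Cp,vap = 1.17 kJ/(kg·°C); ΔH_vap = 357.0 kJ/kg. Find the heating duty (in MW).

Q = 2.67 MW

liquid 60.7→145 °C: 148.37 kJ/kg
vaporisation at 145 °C: 357 kJ/kg
vapour 145→262 °C: 136.89 kJ/kg
Δh = 148.37 + 357 + 136.89 = 642.26 kJ/kg
Q = ṁ·Δh = 249.1 kg/min × 642.26 kJ/kg = 159990 kJ/min
|Q| = 2666.4 kW = 2.6664 MW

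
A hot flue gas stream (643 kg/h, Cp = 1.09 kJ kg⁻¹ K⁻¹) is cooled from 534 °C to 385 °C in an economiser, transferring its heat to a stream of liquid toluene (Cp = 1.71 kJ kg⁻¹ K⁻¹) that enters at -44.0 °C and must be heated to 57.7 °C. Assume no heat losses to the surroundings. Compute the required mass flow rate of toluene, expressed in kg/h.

Heat released by hot stream: Q = 643 × 1.09 × (534 − 385) = 104430 kJ/h
Energy balance on cold side (adiabatic exchanger): Q = ṁ_c·Cp_c·(T_c,out − T_c,in)
ṁ_c = 104430 / [1.71 × (57.7 − -44.0)] = 600.49 kg/h

ṁ_c = 600 kg/h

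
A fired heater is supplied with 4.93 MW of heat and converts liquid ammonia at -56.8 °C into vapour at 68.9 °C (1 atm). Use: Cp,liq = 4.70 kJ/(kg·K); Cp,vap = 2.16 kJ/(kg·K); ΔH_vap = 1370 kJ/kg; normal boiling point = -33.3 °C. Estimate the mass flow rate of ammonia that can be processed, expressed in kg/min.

ṁ = 174 kg/min

Δh = 4.70×(-33.3−-56.8) + 1370 + 2.16×(68.9−-33.3) = 1701.2 kJ/kg
Q = 4.93 MW = 4930 kJ/s = 295800 kJ/min
ṁ = Q/Δh = 295800 / 1701.2 = 173.88 kg/min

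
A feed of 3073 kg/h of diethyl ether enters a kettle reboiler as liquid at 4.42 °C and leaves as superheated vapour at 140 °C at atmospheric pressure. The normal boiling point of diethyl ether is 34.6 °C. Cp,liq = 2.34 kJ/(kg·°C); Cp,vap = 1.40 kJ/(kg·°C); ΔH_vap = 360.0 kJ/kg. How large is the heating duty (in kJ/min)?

liquid 4.42→34.6 °C: 70.621 kJ/kg
vaporisation at 34.6 °C: 360 kJ/kg
vapour 34.6→140 °C: 147.56 kJ/kg
Δh = 70.621 + 360 + 147.56 = 578.18 kJ/kg
Q = ṁ·Δh = 3073 kg/h × 578.18 kJ/kg = 1.7768e+06 kJ/h
|Q| = 493.54 kW = 29613 kJ/min

Q = 29600 kJ/min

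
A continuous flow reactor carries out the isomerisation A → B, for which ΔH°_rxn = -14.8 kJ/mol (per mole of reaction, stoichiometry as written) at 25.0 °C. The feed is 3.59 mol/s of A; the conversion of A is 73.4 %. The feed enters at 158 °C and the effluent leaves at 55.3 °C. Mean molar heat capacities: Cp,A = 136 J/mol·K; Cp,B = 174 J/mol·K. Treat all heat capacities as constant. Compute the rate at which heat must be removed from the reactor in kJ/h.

Extent of reaction ξ = 0.734 × 3.59 = 2.6351 mol/s
Reaction term: ξ·ΔH°_rxn = 2.6351 × -14.8 = -38.999 kJ/s
Sensible, feed 158→25 °C: -64.936 kJ/s
Outlet flows (mol/s): A 0.95494, B 2.6351
Sensible, products 25→55.3 °C: 17.828 kJ/s
Q = ΔH = -86.107 kJ/s = -86.107 kW
Heat removed = 309990 kJ/h

Q_out = 310000 kJ/h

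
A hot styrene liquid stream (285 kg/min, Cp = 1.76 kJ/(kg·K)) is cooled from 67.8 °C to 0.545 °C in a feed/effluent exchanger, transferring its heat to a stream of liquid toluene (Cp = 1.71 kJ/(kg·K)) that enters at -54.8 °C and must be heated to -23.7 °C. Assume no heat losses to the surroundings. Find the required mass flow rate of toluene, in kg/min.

Heat released by hot stream: Q = 285 × 1.76 × (67.8 − 0.545) = 33735 kJ/min
Energy balance on cold side (adiabatic exchanger): Q = ṁ_c·Cp_c·(T_c,out − T_c,in)
ṁ_c = 33735 / [1.71 × (-23.7 − -54.8)] = 634.35 kg/min

ṁ_c = 634 kg/min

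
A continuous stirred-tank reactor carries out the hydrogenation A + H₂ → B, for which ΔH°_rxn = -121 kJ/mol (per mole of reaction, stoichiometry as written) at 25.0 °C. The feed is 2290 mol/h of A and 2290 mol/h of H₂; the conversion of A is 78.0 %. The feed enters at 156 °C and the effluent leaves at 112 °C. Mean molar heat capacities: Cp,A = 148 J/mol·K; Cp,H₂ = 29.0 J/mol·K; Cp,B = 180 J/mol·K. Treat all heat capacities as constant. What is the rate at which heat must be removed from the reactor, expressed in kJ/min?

Extent of reaction ξ = 0.780 × 2290 = 1786.2 mol/h
Reaction term: ξ·ΔH°_rxn = 1786.2 × -121 = -216130 kJ/h
Sensible, feed 156→25 °C: -53098 kJ/h
Outlet flows (mol/h): A 503.8, H₂ 503.8, B 1786.2
Sensible, products 25→112 °C: 35730 kJ/h
Q = ΔH = -233500 kJ/h = -64.861 kW
Heat removed = 3891.6 kJ/min

Q_out = 3890 kJ/min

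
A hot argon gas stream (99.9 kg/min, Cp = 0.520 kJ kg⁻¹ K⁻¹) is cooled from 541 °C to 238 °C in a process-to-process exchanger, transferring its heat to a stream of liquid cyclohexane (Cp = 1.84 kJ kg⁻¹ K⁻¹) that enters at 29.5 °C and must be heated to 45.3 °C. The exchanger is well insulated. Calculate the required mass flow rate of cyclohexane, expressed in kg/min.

Heat released by hot stream: Q = 99.9 × 0.520 × (541 − 238) = 15740 kJ/min
Energy balance on cold side (adiabatic exchanger): Q = ṁ_c·Cp_c·(T_c,out − T_c,in)
ṁ_c = 15740 / [1.84 × (45.3 − 29.5)] = 541.42 kg/min

ṁ_c = 541 kg/min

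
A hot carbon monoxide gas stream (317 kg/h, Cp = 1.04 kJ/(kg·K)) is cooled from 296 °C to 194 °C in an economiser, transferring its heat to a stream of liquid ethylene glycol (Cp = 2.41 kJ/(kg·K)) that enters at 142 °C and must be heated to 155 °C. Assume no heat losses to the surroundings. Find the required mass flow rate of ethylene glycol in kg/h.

ṁ_c = 1070 kg/h

Heat released by hot stream: Q = 317 × 1.04 × (296 − 194) = 33627 kJ/h
Energy balance on cold side (adiabatic exchanger): Q = ṁ_c·Cp_c·(T_c,out − T_c,in)
ṁ_c = 33627 / [2.41 × (155 − 142)] = 1073.3 kg/h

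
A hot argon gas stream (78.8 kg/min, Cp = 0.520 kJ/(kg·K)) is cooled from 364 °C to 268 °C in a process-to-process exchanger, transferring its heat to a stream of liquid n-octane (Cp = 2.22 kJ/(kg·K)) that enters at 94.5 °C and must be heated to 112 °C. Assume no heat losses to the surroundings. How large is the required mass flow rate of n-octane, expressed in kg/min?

ṁ_c = 101 kg/min

Heat released by hot stream: Q = 78.8 × 0.520 × (364 − 268) = 3933.7 kJ/min
Energy balance on cold side (adiabatic exchanger): Q = ṁ_c·Cp_c·(T_c,out − T_c,in)
ṁ_c = 3933.7 / [2.22 × (112 − 94.5)] = 101.25 kg/min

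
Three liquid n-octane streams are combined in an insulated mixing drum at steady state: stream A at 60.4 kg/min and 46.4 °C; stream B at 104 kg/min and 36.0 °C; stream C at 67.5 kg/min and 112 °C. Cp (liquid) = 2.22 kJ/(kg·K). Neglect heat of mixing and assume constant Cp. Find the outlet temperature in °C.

Energy balance with Q = 0: Σ ṁᵢCp,ᵢ(T_out − Tᵢ) = 0
T_out = Σ ṁᵢCp,ᵢTᵢ / Σ ṁᵢCp,ᵢ
      = 31317 / 514.82 = 60.83 °C

T_out = 60.8 °C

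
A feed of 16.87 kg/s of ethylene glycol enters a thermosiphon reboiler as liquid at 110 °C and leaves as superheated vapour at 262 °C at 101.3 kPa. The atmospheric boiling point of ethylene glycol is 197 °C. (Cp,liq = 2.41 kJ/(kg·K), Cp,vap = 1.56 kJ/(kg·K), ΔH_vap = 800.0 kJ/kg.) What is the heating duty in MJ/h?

liquid 110→197 °C: 209.67 kJ/kg
vaporisation at 197 °C: 800 kJ/kg
vapour 197→262 °C: 101.4 kJ/kg
Δh = 209.67 + 800 + 101.4 = 1111.1 kJ/kg
Q = ṁ·Δh = 16.87 kg/s × 1111.1 kJ/kg = 18744 kJ/s
|Q| = 18744 kW = 67478 MJ/h

Q = 67500 MJ/h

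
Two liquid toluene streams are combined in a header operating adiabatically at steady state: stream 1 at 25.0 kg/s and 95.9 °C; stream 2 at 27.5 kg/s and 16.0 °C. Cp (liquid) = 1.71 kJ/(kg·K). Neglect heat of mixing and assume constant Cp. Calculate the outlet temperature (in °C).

T_out = 54.0 °C

No heat crosses the boundary, so H_out = H_in.
Σ ṁᵢCp,ᵢTᵢ = 25.0×1.71×95.9 + 27.5×1.71×16.0 = 4852.1
Σ ṁᵢCp,ᵢ = 25.0×1.71 + 27.5×1.71 = 89.775
T_out = 4852.1 / 89.775 = 54.048 °C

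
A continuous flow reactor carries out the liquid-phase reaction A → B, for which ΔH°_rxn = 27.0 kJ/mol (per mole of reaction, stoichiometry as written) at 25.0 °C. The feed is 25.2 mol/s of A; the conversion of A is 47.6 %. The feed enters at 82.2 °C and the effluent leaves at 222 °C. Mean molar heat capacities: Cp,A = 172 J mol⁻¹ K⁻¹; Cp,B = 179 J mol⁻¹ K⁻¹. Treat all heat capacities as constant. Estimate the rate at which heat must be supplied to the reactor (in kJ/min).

Extent of reaction ξ = 0.476 × 25.2 = 11.995 mol/s
Reaction term: ξ·ΔH°_rxn = 11.995 × 27.0 = 323.87 kJ/s
Sensible, feed 82.2→25 °C: -247.93 kJ/s
Outlet flows (mol/s): A 13.205, B 11.995
Sensible, products 25→222 °C: 870.42 kJ/s
Q = ΔH = 946.36 kJ/s = 946.36 kW
Heat supplied = 56782 kJ/min

Q_in = 56800 kJ/min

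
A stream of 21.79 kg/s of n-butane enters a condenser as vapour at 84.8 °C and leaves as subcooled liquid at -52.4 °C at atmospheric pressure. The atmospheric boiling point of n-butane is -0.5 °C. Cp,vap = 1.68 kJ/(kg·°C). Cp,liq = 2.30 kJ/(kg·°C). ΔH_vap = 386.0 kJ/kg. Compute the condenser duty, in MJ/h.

Q_c = 50900 MJ/h

vapour 84.8→-0.5 °C: -143.3 kJ/kg
condensation at -0.5 °C: -386 kJ/kg
liquid -0.5→-52.4 °C: -119.37 kJ/kg
Δh = -143.3 + -386 + -119.37 = -648.67 kJ/kg
Q = ṁ·Δh = 21.79 kg/s × -648.67 kJ/kg = -14135 kJ/s
|Q| = 14135 kW = 50885 MJ/h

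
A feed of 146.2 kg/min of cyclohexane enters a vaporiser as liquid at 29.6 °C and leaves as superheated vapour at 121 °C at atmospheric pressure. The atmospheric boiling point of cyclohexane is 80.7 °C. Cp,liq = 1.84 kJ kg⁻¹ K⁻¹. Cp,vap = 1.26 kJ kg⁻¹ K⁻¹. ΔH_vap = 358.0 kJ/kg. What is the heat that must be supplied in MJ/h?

Q = 4410 MJ/h

liquid 29.6→80.7 °C: 94.024 kJ/kg
vaporisation at 80.7 °C: 358 kJ/kg
vapour 80.7→121 °C: 50.778 kJ/kg
Δh = 94.024 + 358 + 50.778 = 502.8 kJ/kg
Q = ṁ·Δh = 146.2 kg/min × 502.8 kJ/kg = 73510 kJ/min
|Q| = 1225.2 kW = 4410.6 MJ/h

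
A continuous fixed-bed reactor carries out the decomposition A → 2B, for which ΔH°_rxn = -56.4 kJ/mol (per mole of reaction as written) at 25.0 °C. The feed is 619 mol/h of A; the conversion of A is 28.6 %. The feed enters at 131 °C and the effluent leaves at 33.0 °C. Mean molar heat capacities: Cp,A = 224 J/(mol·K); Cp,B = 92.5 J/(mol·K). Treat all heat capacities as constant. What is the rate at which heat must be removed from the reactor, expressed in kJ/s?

Extent of reaction ξ = 0.286 × 619 = 177.03 mol/h
Reaction term: ξ·ΔH°_rxn = 177.03 × -56.4 = -9984.7 kJ/h
Sensible, feed 131→25 °C: -14698 kJ/h
Outlet flows (mol/h): A 441.97, B 354.07
Sensible, products 25→33.0 °C: 1054 kJ/h
Q = ΔH = -23628 kJ/h = -6.5634 kW
Heat removed = 6.5634 kJ/s

Q_out = 6.56 kJ/s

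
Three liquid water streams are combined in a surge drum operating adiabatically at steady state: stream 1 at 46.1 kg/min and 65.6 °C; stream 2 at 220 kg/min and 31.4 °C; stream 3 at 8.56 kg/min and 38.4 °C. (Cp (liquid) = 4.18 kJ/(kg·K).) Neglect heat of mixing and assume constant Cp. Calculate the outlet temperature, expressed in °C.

Adiabatic, steady state ⇒ Σ ṁᵢCp,ᵢ(T_out − Tᵢ) = 0
Σ ṁᵢCp,ᵢTᵢ = 46.1×4.18×65.6 + 220×4.18×31.4 + 8.56×4.18×38.4 = 42890
Σ ṁᵢCp,ᵢ = 46.1×4.18 + 220×4.18 + 8.56×4.18 = 1148.1
T_out = 42890 / 1148.1 = 37.358 °C

T_out = 37.4 °C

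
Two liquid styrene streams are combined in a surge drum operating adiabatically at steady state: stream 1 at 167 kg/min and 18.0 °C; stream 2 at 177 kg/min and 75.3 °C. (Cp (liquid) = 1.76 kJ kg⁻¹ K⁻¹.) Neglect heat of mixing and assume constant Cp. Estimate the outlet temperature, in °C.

T_out = 47.5 °C

No heat crosses the boundary, so H_out = H_in.
T_out = Σ ṁᵢCp,ᵢTᵢ / Σ ṁᵢCp,ᵢ
      = 28748 / 605.44 = 47.483 °C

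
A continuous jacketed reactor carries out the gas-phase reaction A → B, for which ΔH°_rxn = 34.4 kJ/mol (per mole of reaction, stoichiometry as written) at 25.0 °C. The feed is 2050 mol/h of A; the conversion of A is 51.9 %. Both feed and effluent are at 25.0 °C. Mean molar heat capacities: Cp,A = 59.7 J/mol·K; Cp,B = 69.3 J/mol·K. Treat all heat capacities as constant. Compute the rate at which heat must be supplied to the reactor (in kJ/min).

Extent of reaction ξ = 0.519 × 2050 = 1064 mol/h
Reaction term: ξ·ΔH°_rxn = 1064 × 34.4 = 36600 kJ/h
Q = ΔH = 36600 kJ/h = 10.167 kW
Heat supplied = 610 kJ/min

Q_in = 610 kJ/min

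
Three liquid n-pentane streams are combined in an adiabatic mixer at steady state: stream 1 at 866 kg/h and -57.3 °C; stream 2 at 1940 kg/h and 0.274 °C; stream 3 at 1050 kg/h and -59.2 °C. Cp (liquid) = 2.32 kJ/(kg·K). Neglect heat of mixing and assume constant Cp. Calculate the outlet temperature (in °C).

Energy balance with Q = 0: Σ ṁᵢCp,ᵢ(T_out − Tᵢ) = 0
Σ ṁᵢCp,ᵢTᵢ = 866×2.32×-57.3 + 1940×2.32×0.274 + 1050×2.32×-59.2 = -258100
Σ ṁᵢCp,ᵢ = 866×2.32 + 1940×2.32 + 1050×2.32 = 8945.9
T_out = -258100 / 8945.9 = -28.851 °C

T_out = -28.9 °C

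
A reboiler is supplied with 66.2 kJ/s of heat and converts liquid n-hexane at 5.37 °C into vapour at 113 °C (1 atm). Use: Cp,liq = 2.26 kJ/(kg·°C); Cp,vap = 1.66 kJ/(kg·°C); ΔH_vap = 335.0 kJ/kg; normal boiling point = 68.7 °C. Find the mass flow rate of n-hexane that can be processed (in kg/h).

Δh = 2.26×(68.7−5.37) + 335.0 + 1.66×(113−68.7) = 551.66 kJ/kg
Q = 66.2 kJ/s = 66.2 kJ/s = 238320 kJ/h
ṁ = Q/Δh = 238320 / 551.66 = 432 kg/h

ṁ = 432 kg/h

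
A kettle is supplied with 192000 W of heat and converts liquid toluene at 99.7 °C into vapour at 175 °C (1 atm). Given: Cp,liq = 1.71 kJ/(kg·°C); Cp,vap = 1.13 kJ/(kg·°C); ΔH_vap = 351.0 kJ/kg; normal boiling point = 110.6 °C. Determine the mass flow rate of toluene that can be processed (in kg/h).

Δh = 1.71×(110.6−99.7) + 351.0 + 1.13×(175−110.6) = 442.41 kJ/kg
Q = 192000 W = 192 kJ/s = 691200 kJ/h
ṁ = Q/Δh = 691200 / 442.41 = 1562.3 kg/h

ṁ = 1560 kg/h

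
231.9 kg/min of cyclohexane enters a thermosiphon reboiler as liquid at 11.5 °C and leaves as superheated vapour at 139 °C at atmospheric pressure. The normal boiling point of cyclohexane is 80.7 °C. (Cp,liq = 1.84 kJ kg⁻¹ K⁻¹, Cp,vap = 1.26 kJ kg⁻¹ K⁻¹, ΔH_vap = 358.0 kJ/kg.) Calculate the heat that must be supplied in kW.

Q = 2160 kW

liquid 11.5→80.7 °C: 127.33 kJ/kg
vaporisation at 80.7 °C: 358 kJ/kg
vapour 80.7→139 °C: 73.458 kJ/kg
Δh = 127.33 + 358 + 73.458 = 558.79 kJ/kg
Q = ṁ·Δh = 231.9 kg/min × 558.79 kJ/kg = 129580 kJ/min
|Q| = 2159.7 kW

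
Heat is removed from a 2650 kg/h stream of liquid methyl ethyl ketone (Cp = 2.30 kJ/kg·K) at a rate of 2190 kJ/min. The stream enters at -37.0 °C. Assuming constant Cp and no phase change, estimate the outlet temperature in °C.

Q = 2190 kJ/min = 131400 kJ/h
ΔT = Q/(ṁ·Cp) = 131400/(2650×2.30) = 21.559 K
T_out = -37.0 − 21.559 = -58.559 °C

T_out = -58.6 °C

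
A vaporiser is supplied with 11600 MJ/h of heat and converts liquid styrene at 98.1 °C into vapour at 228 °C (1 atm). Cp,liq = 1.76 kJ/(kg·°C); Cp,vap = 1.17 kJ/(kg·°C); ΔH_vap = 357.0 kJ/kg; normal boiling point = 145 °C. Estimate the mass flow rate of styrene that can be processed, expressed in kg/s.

Δh = 1.76×(145−98.1) + 357.0 + 1.17×(228−145) = 536.65 kJ/kg
Q = 11600 MJ/h = 3222.2 kJ/s = 3222.2 kJ/s
ṁ = Q/Δh = 3222.2 / 536.65 = 6.0043 kg/s

ṁ = 6.00 kg/s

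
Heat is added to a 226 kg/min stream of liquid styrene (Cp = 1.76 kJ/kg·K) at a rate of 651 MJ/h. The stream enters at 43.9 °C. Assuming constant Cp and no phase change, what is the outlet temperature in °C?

T_out = 71.2 °C

Q = 651 MJ/h = 10850 kJ/min
ΔT = Q/(ṁ·Cp) = 10850/(226×1.76) = 27.278 K
T_out = 43.9 + 27.278 = 71.178 °C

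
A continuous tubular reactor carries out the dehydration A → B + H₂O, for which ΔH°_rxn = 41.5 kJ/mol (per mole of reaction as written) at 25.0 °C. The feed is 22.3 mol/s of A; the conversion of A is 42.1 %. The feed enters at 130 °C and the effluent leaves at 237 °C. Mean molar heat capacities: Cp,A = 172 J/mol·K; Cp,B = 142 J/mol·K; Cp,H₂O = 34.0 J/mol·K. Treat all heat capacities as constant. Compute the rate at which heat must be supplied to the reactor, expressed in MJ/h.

Q_in = 2910 MJ/h

Extent of reaction ξ = 0.421 × 22.3 = 9.3883 mol/s
Reaction term: ξ·ΔH°_rxn = 9.3883 × 41.5 = 389.61 kJ/s
Sensible, feed 130→25 °C: -402.74 kJ/s
Outlet flows (mol/s): A 12.912, B 9.3883, H₂O 9.3883
Sensible, products 25→237 °C: 821.11 kJ/s
Q = ΔH = 807.98 kJ/s = 807.98 kW
Heat supplied = 2908.7 MJ/h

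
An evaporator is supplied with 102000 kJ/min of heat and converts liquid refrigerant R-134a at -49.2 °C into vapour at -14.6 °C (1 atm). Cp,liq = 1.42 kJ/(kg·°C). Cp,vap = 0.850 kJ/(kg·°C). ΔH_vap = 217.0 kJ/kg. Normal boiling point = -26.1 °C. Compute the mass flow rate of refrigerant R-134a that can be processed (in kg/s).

ṁ = 6.55 kg/s

Δh = 1.42×(-26.1−-49.2) + 217.0 + 0.850×(-14.6−-26.1) = 259.58 kJ/kg
Q = 102000 kJ/min = 1700 kJ/s = 1700 kJ/s
ṁ = Q/Δh = 1700 / 259.58 = 6.5491 kg/s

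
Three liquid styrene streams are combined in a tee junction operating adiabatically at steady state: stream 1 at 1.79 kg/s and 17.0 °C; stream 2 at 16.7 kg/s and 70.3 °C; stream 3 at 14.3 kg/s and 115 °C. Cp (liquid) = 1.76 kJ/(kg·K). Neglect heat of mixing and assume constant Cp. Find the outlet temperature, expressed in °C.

T_out = 86.9 °C

Energy balance with Q = 0: Σ ṁᵢCp,ᵢ(T_out − Tᵢ) = 0
Σ ṁᵢCp,ᵢTᵢ = 1.79×1.76×17.0 + 16.7×1.76×70.3 + 14.3×1.76×115 = 5014.1
Σ ṁᵢCp,ᵢ = 1.79×1.76 + 16.7×1.76 + 14.3×1.76 = 57.71
T_out = 5014.1 / 57.71 = 86.884 °C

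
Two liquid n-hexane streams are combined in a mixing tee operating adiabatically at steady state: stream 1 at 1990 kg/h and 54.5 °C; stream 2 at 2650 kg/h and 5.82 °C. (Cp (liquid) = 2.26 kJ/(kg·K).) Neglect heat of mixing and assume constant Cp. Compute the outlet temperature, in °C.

Adiabatic, steady state ⇒ Σ ṁᵢCp,ᵢ(T_out − Tᵢ) = 0
T_out = Σ ṁᵢCp,ᵢTᵢ / Σ ṁᵢCp,ᵢ
      = 279960 / 10486 = 26.698 °C

T_out = 26.7 °C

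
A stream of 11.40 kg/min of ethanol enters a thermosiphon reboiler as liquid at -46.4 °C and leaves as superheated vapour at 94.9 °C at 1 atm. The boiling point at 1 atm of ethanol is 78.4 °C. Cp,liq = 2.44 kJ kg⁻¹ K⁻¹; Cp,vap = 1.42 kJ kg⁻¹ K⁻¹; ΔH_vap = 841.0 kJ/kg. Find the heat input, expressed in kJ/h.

liquid -46.4→78.4 °C: 304.51 kJ/kg
vaporisation at 78.4 °C: 841 kJ/kg
vapour 78.4→94.9 °C: 23.43 kJ/kg
Δh = 304.51 + 841 + 23.43 = 1168.9 kJ/kg
Q = ṁ·Δh = 11.40 kg/min × 1168.9 kJ/kg = 13326 kJ/min
|Q| = 222.1 kW = 799560 kJ/h

Q = 800000 kJ/h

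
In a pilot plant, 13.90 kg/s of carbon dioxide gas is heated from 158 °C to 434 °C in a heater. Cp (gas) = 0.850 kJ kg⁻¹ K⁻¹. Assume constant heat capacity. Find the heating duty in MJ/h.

Q = ṁ·Cp·ΔT = 13.90 × 0.850 × (434 − 158) = 3260.9 kJ/s
Heating duty = 11739 MJ/h

Q = 11700 MJ/h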